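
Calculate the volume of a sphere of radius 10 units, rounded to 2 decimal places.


Shape: sphere
Radius r = 10 units
Formula: V = (4/3) * pi * r^3
r^3 = 1000
(4/3) * 1000 = 1333.333333
V = 1333.333333 * pi
V = 4188.79
4188.79 units^3


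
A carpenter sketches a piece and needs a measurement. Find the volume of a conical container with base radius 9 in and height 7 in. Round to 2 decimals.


Shape: cone
Radius r = 9 in, Height h = 7 in
Formula: V = (1/3) * pi * r^2 * h
r^2 = 81
pi * r^2 * h = pi * 81 * 7 = 567 * pi
V = 567 * pi / 3
V = 593.76
593.76 in^3


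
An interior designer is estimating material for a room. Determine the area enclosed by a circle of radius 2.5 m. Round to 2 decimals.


Shape: circle
Radius r = 2.5 m
Formula: A = pi * r^2
r^2 = 2.5^2 = 6.25
A = pi * 6.25
A = 19.63
19.63 m^2


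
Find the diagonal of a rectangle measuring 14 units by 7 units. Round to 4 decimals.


Shape: rectangle (diagonal via Pythagoras)
Sides: 14 units and 7 units
Formula: d = sqrt(l^2 + w^2)
l^2 = 196, w^2 = 49
l^2 + w^2 = 245
d = sqrt(245)
d = 15.6525
15.6525 units


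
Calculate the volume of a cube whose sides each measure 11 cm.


Shape: cube
Side s = 11 cm
Formula: V = s^3
V = 11 * 11 * 11
V = 121 * 11
V = 1331
1331 cm^3


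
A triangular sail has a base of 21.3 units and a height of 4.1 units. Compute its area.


Shape: triangle
Base b = 21.3 units, Height h = 4.1 units
Formula: A = (1/2) * b * h
A = 0.5 * 21.3 * 4.1
A = 0.5 * 87.33
A = 43.665
43.665 units^2


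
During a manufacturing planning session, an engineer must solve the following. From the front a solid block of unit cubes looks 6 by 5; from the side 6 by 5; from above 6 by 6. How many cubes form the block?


Orthographic views of a solid rectangular block:
Front view 6 x 5 -> length = 6, height = 5
Side view 6 x 5 -> width = 6, height = 5 (consistent)
Top view 6 x 6 -> confirms length = 6, width = 6
The block is 6 x 6 x 5.
Total unit cubes = 6 * 6 * 5 = 180
180 unit cubes


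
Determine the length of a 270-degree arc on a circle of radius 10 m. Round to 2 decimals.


Shape: circular arc
Radius r = 10 m, Angle = 270 degrees
Formula: L = (angle/360) * 2 * pi * r
2 * pi * r = 20 * pi
L = (270/360) * 20 * pi
L = 15 * pi
L = 47.12
47.12 m


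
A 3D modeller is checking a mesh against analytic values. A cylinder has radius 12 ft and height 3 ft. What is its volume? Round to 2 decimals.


Shape: cylinder
Radius r = 12 ft, Height h = 3 ft
Formula: V = pi * r^2 * h
r^2 = 144
V = pi * 144 * 3
V = 432 * pi
V = 1357.17
1357.17 ft^3


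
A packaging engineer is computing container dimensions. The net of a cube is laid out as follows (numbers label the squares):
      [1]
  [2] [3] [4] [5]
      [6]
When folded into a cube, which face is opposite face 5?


Net: cross layout. Take square 3 as the base (bottom).
Fold the four squares in the horizontal row up around 3: 2 -> left, 4 -> right, 5 wraps to the top.
Fold 1 and 6 up from 3: 1 -> back, 6 -> front.
Opposite pairs are therefore: (1, 6), (2, 4), (3, 5).
Face 5 is opposite face 3.
face 3


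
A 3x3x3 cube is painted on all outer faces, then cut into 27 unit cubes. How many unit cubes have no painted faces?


Large cube: 3 x 3 x 3, cut into unit cubes.
n = 3, so n - 2 = 1
Unpainted cubes form the interior (n - 2)^3 block.
(n - 2)^3 = 1^3 = 1
1 unit cubes


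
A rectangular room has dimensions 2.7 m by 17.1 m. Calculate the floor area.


Shape: rectangle
Length l = 2.7 m, Width w = 17.1 m
Formula: A = l * w
A = 2.7 * 17.1
A = 46.17
46.17 m^2


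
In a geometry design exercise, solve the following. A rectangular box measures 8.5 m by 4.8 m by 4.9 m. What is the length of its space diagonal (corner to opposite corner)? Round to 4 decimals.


Shape: rectangular box (space diagonal)
l = 8.5 m, w = 4.8 m, h = 4.9 m
Visualize: the diagonal of the base, then a right triangle with that diagonal and the height.
Formula: d = sqrt(l^2 + w^2 + h^2)
l^2 + w^2 + h^2 = 72.25 + 23.04 + 24.01 = 119.3
d = sqrt(119.3)
d = 10.9225
10.9225 m


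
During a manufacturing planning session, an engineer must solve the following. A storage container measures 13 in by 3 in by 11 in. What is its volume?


Shape: rectangular prism
l = 13 in, w = 3 in, h = 11 in
Formula: V = l * w * h
V = 13 * 3 * 11
V = 39 * 11
V = 429
429 in^3


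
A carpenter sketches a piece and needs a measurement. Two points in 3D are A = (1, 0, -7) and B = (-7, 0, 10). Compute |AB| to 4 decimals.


3D distance between two points
P1 = (1, 0, -7), P2 = (-7, 0, 10)
Formula: d = sqrt((x2-x1)^2 + (y2-y1)^2 + (z2-z1)^2)
dx = -7 - 1 = -8
dy = 0 - 0 = 0
dz = 10 - -7 = 17
dx^2 + dy^2 + dz^2 = 64 + 0 + 289 = 353
d = sqrt(353)
d = 18.7883
18.7883 units


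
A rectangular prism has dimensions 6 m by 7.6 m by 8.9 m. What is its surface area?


Shape: rectangular prism
l = 6 m, w = 7.6 m, h = 8.9 m
Formula: SA = 2(lw + lh + wh)
lw = 45.6, lh = 53.4, wh = 67.64
lw + lh + wh = 166.64
SA = 2 * 166.64
SA = 333.28
333.28 m^2


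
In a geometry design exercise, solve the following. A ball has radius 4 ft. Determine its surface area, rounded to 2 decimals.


Shape: sphere
Radius r = 4 ft
Formula: SA = 4 * pi * r^2
r^2 = 16
SA = 4 * pi * 16
SA = 64 * pi
SA = 201.06
201.06 ft^2


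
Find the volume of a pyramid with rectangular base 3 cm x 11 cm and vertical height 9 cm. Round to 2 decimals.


Shape: rectangular pyramid
Base: 3 cm x 11 cm, Height h = 9 cm
Formula: V = (1/3) * base_area * h
base_area = 3 * 11 = 33
base_area * h = 33 * 9 = 297
V = 297 / 3
V = 99
99 cm^3


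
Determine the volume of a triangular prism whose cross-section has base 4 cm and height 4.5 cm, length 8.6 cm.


Shape: triangular prism
Triangle base = 4 cm, triangle height = 4.5 cm, prism length L = 8.6 cm
Formula: V = (1/2 * b * h_tri) * L
Cross-section area = 0.5 * 4 * 4.5 = 9
V = 9 * 8.6
V = 77.4
77.4 cm^3


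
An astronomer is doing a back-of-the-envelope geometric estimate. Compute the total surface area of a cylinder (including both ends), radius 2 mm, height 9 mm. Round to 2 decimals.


Shape: closed cylinder
Radius r = 2 mm, Height h = 9 mm
Formula: SA = 2*pi*r^2 + 2*pi*r*h = 2*pi*r*(r + h)
r + h = 11
2 * r * (r + h) = 2 * 2 * 11 = 44
SA = 44 * pi
SA = 138.23
138.23 mm^2


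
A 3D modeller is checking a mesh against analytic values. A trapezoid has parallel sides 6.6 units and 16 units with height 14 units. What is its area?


Shape: trapezoid
Parallel sides a = 6.6 units, b = 16 units; Height h = 14 units
Formula: A = (a + b) * h / 2
a + b = 6.6 + 16 = 22.6
A = 22.6 * 14 / 2
A = 316.4 / 2
A = 158.2
158.2 units^2


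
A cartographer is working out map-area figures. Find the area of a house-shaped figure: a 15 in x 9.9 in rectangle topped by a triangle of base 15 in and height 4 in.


Composite shape: rectangle + triangle
Rectangle area = 15 * 9.9 = 148.5
Triangle area = 0.5 * 15 * 4 = 30
Total = 148.5 + 30
Total = 178.5
178.5 in^2


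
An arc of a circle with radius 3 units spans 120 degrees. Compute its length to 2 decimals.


Shape: circular arc
Radius r = 3 units, Angle = 120 degrees
Formula: L = (angle/360) * 2 * pi * r
2 * pi * r = 6 * pi
L = (120/360) * 6 * pi
L = 2 * pi
L = 6.28
6.28 units


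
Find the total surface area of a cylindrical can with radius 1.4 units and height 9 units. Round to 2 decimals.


Shape: closed cylinder
Radius r = 1.4 units, Height h = 9 units
Formula: SA = 2*pi*r^2 + 2*pi*r*h = 2*pi*r*(r + h)
r + h = 10.4
2 * r * (r + h) = 2 * 1.4 * 10.4 = 29.12
SA = 29.12 * pi
SA = 91.48
91.48 units^2


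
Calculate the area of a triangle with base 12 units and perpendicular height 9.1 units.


Shape: triangle
Base b = 12 units, Height h = 9.1 units
Formula: A = (1/2) * b * h
A = 0.5 * 12 * 9.1
A = 0.5 * 109.2
A = 54.6
54.6 units^2


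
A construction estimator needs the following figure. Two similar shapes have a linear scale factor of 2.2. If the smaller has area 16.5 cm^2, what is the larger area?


Linear scale factor k = 2.2
Original area = 16.5 cm^2
Rule: under a linear scaling by k, areas scale by k^2.
k^2 = 2.2^2 = 4.84
New area = 16.5 * 4.84
New area = 79.86
79.86 cm^2


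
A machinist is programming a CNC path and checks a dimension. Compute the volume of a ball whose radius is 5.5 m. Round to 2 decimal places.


Shape: sphere
Radius r = 5.5 m
Formula: V = (4/3) * pi * r^3
r^3 = 166.375
(4/3) * 166.375 = 221.833333
V = 221.833333 * pi
V = 696.91
696.91 m^3


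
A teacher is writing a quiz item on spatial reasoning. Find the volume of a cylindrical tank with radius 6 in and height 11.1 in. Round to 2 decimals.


Shape: cylinder
Radius r = 6 in, Height h = 11.1 in
Formula: V = pi * r^2 * h
r^2 = 36
V = pi * 36 * 11.1
V = 399.6 * pi
V = 1255.38
1255.38 in^3


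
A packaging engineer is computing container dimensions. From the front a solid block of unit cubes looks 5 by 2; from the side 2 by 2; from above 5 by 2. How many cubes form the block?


Orthographic views of a solid rectangular block:
Front view 5 x 2 -> length = 5, height = 2
Side view 2 x 2 -> width = 2, height = 2 (consistent)
Top view 5 x 2 -> confirms length = 5, width = 2
The block is 5 x 2 x 2.
Total unit cubes = 5 * 2 * 2 = 20
20 unit cubes


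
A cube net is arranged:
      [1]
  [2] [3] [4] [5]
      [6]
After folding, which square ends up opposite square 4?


Net: cross layout. Take square 3 as the base (bottom).
Fold the four squares in the horizontal row up around 3: 2 -> left, 4 -> right, 5 wraps to the top.
Fold 1 and 6 up from 3: 1 -> back, 6 -> front.
Opposite pairs are therefore: (1, 6), (2, 4), (3, 5).
Face 4 is opposite face 2.
face 2


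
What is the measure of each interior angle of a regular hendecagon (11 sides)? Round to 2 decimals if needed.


Shape: regular hendecagon (11 sides)
Formula: interior angle = (n - 2) * 180 / n
(n - 2) = 9
(n - 2) * 180 = 1620
angle = 1620 / 11
angle = 147.27
147.27 degrees


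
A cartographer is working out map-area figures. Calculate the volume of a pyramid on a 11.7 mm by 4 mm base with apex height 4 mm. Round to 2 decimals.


Shape: rectangular pyramid
Base: 11.7 mm x 4 mm, Height h = 4 mm
Formula: V = (1/3) * base_area * h
base_area = 11.7 * 4 = 46.8
base_area * h = 46.8 * 4 = 187.2
V = 187.2 / 3
V = 62.4
62.4 mm^3


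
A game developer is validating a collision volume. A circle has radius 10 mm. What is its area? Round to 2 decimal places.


Shape: circle
Radius r = 10 mm
Formula: A = pi * r^2
r^2 = 10^2 = 100
A = pi * 100
A = 314.16
314.16 mm^2


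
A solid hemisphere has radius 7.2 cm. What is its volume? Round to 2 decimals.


Shape: hemisphere (half of a sphere)
Radius r = 7.2 cm
Formula: V = (1/2) * (4/3) * pi * r^3 = (2/3) * pi * r^3
r^3 = 373.248
(2/3) * 373.248 = 248.832
V = 248.832 * pi
V = 781.73
781.73 cm^3


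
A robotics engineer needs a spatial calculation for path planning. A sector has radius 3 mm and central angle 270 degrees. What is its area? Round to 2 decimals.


Shape: circular sector
Radius r = 3 mm, Angle = 270 degrees
Formula: A = (angle/360) * pi * r^2
r^2 = 9
Fraction of circle = 270/360
A = (270/360) * pi * 9
A = 6.75 * pi
A = 21.21
21.21 mm^2


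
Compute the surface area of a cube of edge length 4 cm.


Shape: cube
Side s = 4 cm
A cube has 6 square faces.
Formula: SA = 6 * s^2
s^2 = 16
SA = 6 * 16
SA = 96
96 cm^2


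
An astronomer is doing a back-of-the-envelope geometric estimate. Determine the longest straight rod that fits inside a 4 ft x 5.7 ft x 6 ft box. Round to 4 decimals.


Shape: rectangular box (space diagonal)
l = 4 ft, w = 5.7 ft, h = 6 ft
Visualize: the diagonal of the base, then a right triangle with that diagonal and the height.
Formula: d = sqrt(l^2 + w^2 + h^2)
l^2 + w^2 + h^2 = 16 + 32.49 + 36 = 84.49
d = sqrt(84.49)
d = 9.1918
9.1918 ft


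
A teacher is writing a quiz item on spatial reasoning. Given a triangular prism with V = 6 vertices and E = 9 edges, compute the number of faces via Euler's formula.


Polyhedron: triangular prism
Euler's formula for convex polyhedra: V - E + F = 2
Given: V = 6 vertices and E = 9 edges
Solve for F:
F = 2 + E - V = 2 + 9 - 6 = 5
5 faces


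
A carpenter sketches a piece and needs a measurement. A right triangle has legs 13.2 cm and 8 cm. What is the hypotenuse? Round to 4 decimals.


Shape: right triangle
Legs a = 13.2 cm, b = 8 cm
Formula: c = sqrt(a^2 + b^2)
a^2 = 174.24, b^2 = 64
a^2 + b^2 = 238.24
c = sqrt(238.24)
c = 15.435
15.435 cm


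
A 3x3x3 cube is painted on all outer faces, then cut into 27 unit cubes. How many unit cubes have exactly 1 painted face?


Large cube: 3 x 3 x 3, cut into unit cubes.
n = 3, so n - 2 = 1
Cubes with 1 painted face lie in the interior of each face.
A cube has 6 faces; each contributes (n - 2)^2 = 1 such cubes.
Count = 6 * 1 = 6
6 unit cubes


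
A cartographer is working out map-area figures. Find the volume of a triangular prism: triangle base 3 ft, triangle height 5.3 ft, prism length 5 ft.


Shape: triangular prism
Triangle base = 3 ft, triangle height = 5.3 ft, prism length L = 5 ft
Formula: V = (1/2 * b * h_tri) * L
Cross-section area = 0.5 * 3 * 5.3 = 7.95
V = 7.95 * 5
V = 39.75
39.75 ft^3


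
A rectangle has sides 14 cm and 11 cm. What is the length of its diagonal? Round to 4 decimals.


Shape: rectangle (diagonal via Pythagoras)
Sides: 14 cm and 11 cm
Formula: d = sqrt(l^2 + w^2)
l^2 = 196, w^2 = 121
l^2 + w^2 = 317
d = sqrt(317)
d = 17.8045
17.8045 cm


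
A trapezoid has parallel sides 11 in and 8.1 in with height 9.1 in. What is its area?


Shape: trapezoid
Parallel sides a = 11 in, b = 8.1 in; Height h = 9.1 in
Formula: A = (a + b) * h / 2
a + b = 11 + 8.1 = 19.1
A = 19.1 * 9.1 / 2
A = 173.81 / 2
A = 86.905
86.905 in^2


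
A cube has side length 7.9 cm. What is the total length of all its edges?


Shape: cube
Side s = 7.9 cm
A cube has 12 edges, all equal.
Formula: total edge length = 12 * s
Total = 12 * 7.9
Total = 94.8
94.8 cm


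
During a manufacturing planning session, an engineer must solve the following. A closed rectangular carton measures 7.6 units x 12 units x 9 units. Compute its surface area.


Shape: rectangular prism
l = 7.6 units, w = 12 units, h = 9 units
Formula: SA = 2(lw + lh + wh)
lw = 91.2, lh = 68.4, wh = 108
lw + lh + wh = 267.6
SA = 2 * 267.6
SA = 535.2
535.2 units^2


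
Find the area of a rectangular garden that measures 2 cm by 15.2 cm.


Shape: rectangle
Length l = 2 cm, Width w = 15.2 cm
Formula: A = l * w
A = 2 * 15.2
A = 30.4
30.4 cm^2


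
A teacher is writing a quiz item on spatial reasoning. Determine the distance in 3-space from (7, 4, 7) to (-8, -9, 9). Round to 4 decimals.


3D distance between two points
P1 = (7, 4, 7), P2 = (-8, -9, 9)
Formula: d = sqrt((x2-x1)^2 + (y2-y1)^2 + (z2-z1)^2)
dx = -8 - 7 = -15
dy = -9 - 4 = -13
dz = 9 - 7 = 2
dx^2 + dy^2 + dz^2 = 225 + 169 + 4 = 398
d = sqrt(398)
d = 19.9499
19.9499 units


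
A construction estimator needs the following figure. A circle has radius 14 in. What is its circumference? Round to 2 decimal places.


Shape: circle
Radius r = 14 in
Formula: C = 2 * pi * r
C = 2 * pi * 14
C = 28 * pi
C = 87.96
87.96 in


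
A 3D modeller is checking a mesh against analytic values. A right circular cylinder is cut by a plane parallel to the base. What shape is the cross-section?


Solid: right circular cylinder
Cutting plane: parallel to the base
Visualize the intersection of the plane with the solid's surface.
The boundary of the cut region is a circle.
circle


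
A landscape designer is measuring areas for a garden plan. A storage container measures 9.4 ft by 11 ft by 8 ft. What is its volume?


Shape: rectangular prism
l = 9.4 ft, w = 11 ft, h = 8 ft
Formula: V = l * w * h
V = 9.4 * 11 * 8
V = 103.4 * 8
V = 827.2
827.2 ft^3


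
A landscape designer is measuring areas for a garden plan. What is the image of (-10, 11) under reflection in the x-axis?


Transformation: reflection
Original point: (-10, 11)
Rule for reflection over the x-axis: (x, y) -> (x, -y)
Apply: (-10, 11) -> (-10, -11)
(-10, -11)


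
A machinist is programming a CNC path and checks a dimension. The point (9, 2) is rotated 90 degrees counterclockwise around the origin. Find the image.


Transformation: rotation about the origin
Original point: (9, 2)
Rule for 90 deg counterclockwise: (x, y) -> (-y, x)
Apply: (9, 2) -> (-2, 9)
(-2, 9)


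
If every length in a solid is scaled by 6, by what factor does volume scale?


Linear scale factor k = 6
Rule: under a linear scaling by k, volumes scale by k^3.
k^3 = 6 * 6 * 6
k^3 = 36 * 6
k^3 = 216
Volume scales by a factor of 216.
216 (dimensionless)


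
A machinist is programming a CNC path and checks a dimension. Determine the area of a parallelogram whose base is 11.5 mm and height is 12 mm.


Shape: parallelogram
Base b = 11.5 mm, Height h = 12 mm
Formula: A = b * h
A = 11.5 * 12
A = 138
138 mm^2


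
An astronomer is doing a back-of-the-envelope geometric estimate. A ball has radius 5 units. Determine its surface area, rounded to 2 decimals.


Shape: sphere
Radius r = 5 units
Formula: SA = 4 * pi * r^2
r^2 = 25
SA = 4 * pi * 25
SA = 100 * pi
SA = 314.16
314.16 units^2


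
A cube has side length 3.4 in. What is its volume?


Shape: cube
Side s = 3.4 in
Formula: V = s^3
V = 3.4 * 3.4 * 3.4
V = 11.56 * 3.4
V = 39.304
39.304 in^3


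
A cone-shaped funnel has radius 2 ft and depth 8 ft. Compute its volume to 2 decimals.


Shape: cone
Radius r = 2 ft, Height h = 8 ft
Formula: V = (1/3) * pi * r^2 * h
r^2 = 4
pi * r^2 * h = pi * 4 * 8 = 32 * pi
V = 32 * pi / 3
V = 33.51
33.51 ft^3


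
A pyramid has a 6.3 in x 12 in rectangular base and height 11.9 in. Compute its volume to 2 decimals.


Shape: rectangular pyramid
Base: 6.3 in x 12 in, Height h = 11.9 in
Formula: V = (1/3) * base_area * h
base_area = 6.3 * 12 = 75.6
base_area * h = 75.6 * 11.9 = 899.64
V = 899.64 / 3
V = 299.88
299.88 in^3


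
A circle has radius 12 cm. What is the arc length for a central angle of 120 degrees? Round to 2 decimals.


Shape: circular arc
Radius r = 12 cm, Angle = 120 degrees
Formula: L = (angle/360) * 2 * pi * r
2 * pi * r = 24 * pi
L = (120/360) * 24 * pi
L = 8 * pi
L = 25.13
25.13 cm


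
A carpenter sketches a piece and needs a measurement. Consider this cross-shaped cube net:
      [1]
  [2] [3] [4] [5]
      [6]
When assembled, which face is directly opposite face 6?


Net: cross layout. Take square 3 as the base (bottom).
Fold the four squares in the horizontal row up around 3: 2 -> left, 4 -> right, 5 wraps to the top.
Fold 1 and 6 up from 3: 1 -> back, 6 -> front.
Opposite pairs are therefore: (1, 6), (2, 4), (3, 5).
Face 6 is opposite face 1.
face 1


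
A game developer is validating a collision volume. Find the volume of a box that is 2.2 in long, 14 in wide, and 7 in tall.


Shape: rectangular prism
l = 2.2 in, w = 14 in, h = 7 in
Formula: V = l * w * h
V = 2.2 * 14 * 7
V = 30.8 * 7
V = 215.6
215.6 in^3


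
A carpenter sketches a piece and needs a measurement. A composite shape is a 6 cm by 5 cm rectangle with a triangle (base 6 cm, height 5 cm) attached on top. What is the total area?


Composite shape: rectangle + triangle
Rectangle area = 6 * 5 = 30
Triangle area = 0.5 * 6 * 5 = 15
Total = 30 + 15
Total = 45
45 cm^2


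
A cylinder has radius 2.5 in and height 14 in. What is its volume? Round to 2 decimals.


Shape: cylinder
Radius r = 2.5 in, Height h = 14 in
Formula: V = pi * r^2 * h
r^2 = 6.25
V = pi * 6.25 * 14
V = 87.5 * pi
V = 274.89
274.89 in^3


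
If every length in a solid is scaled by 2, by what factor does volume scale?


Linear scale factor k = 2
Rule: under a linear scaling by k, volumes scale by k^3.
k^3 = 2 * 2 * 2
k^3 = 4 * 2
k^3 = 8
Volume scales by a factor of 8.
8 (dimensionless)


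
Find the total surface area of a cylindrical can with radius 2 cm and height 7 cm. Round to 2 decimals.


Shape: closed cylinder
Radius r = 2 cm, Height h = 7 cm
Formula: SA = 2*pi*r^2 + 2*pi*r*h = 2*pi*r*(r + h)
r + h = 9
2 * r * (r + h) = 2 * 2 * 9 = 36
SA = 36 * pi
SA = 113.1
113.1 cm^2


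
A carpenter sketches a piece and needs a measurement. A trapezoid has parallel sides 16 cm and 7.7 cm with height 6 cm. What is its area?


Shape: trapezoid
Parallel sides a = 16 cm, b = 7.7 cm; Height h = 6 cm
Formula: A = (a + b) * h / 2
a + b = 16 + 7.7 = 23.7
A = 23.7 * 6 / 2
A = 142.2 / 2
A = 71.1
71.1 cm^2


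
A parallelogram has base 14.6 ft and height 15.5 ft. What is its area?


Shape: parallelogram
Base b = 14.6 ft, Height h = 15.5 ft
Formula: A = b * h
A = 14.6 * 15.5
A = 226.3
226.3 ft^2


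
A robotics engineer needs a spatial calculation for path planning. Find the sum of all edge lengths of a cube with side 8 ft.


Shape: cube
Side s = 8 ft
A cube has 12 edges, all equal.
Formula: total edge length = 12 * s
Total = 12 * 8
Total = 96
96 ft


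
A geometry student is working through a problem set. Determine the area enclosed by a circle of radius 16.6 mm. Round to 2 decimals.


Shape: circle
Radius r = 16.6 mm
Formula: A = pi * r^2
r^2 = 16.6^2 = 275.56
A = pi * 275.56
A = 865.7
865.7 mm^2


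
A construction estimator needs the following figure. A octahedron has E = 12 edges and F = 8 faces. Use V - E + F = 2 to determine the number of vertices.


Polyhedron: octahedron
Euler's formula for convex polyhedra: V - E + F = 2
Given: E = 12 edges and F = 8 faces
Solve for V:
V = 2 + E - F = 2 + 12 - 8 = 6
6 vertices


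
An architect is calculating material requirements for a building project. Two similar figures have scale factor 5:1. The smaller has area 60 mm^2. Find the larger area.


Linear scale factor k = 5
Original area = 60 mm^2
Rule: under a linear scaling by k, areas scale by k^2.
k^2 = 5^2 = 25
New area = 60 * 25
New area = 1500
1500 mm^2


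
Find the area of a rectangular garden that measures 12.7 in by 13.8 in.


Shape: rectangle
Length l = 12.7 in, Width w = 13.8 in
Formula: A = l * w
A = 12.7 * 13.8
A = 175.26
175.26 in^2


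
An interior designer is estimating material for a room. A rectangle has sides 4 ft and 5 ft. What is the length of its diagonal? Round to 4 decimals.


Shape: rectangle (diagonal via Pythagoras)
Sides: 4 ft and 5 ft
Formula: d = sqrt(l^2 + w^2)
l^2 = 16, w^2 = 25
l^2 + w^2 = 41
d = sqrt(41)
d = 6.4031
6.4031 ft


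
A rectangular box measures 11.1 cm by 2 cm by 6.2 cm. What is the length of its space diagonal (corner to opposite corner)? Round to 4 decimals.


Shape: rectangular box (space diagonal)
l = 11.1 cm, w = 2 cm, h = 6.2 cm
Visualize: the diagonal of the base, then a right triangle with that diagonal and the height.
Formula: d = sqrt(l^2 + w^2 + h^2)
l^2 + w^2 + h^2 = 123.21 + 4 + 38.44 = 165.65
d = sqrt(165.65)
d = 12.8705
12.8705 cm


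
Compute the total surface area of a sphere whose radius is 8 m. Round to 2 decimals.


Shape: sphere
Radius r = 8 m
Formula: SA = 4 * pi * r^2
r^2 = 64
SA = 4 * pi * 64
SA = 256 * pi
SA = 804.25
804.25 m^2


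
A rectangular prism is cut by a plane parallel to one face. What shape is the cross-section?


Solid: rectangular prism
Cutting plane: parallel to one face
Visualize the intersection of the plane with the solid's surface.
The boundary of the cut region is a rectangle.
rectangle


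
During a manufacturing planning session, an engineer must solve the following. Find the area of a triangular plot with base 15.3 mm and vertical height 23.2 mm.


Shape: triangle
Base b = 15.3 mm, Height h = 23.2 mm
Formula: A = (1/2) * b * h
A = 0.5 * 15.3 * 23.2
A = 0.5 * 354.96
A = 177.48
177.48 mm^2


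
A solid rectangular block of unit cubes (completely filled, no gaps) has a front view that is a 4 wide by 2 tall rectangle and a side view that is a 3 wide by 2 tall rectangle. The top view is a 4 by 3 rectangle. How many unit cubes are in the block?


Orthographic views of a solid rectangular block:
Front view 4 x 2 -> length = 4, height = 2
Side view 3 x 2 -> width = 3, height = 2 (consistent)
Top view 4 x 3 -> confirms length = 4, width = 3
The block is 4 x 3 x 2.
Total unit cubes = 4 * 3 * 2 = 24
24 unit cubes


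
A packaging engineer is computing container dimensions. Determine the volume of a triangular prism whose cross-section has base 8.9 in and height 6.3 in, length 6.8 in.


Shape: triangular prism
Triangle base = 8.9 in, triangle height = 6.3 in, prism length L = 6.8 in
Formula: V = (1/2 * b * h_tri) * L
Cross-section area = 0.5 * 8.9 * 6.3 = 28.035
V = 28.035 * 6.8
V = 190.638
190.638 in^3


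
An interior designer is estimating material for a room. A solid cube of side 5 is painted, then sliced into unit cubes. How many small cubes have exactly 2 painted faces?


Large cube: 5 x 5 x 5, cut into unit cubes.
n = 5, so n - 2 = 3
Cubes with 2 painted faces lie along the edges, excluding corners.
A cube has 12 edges; each contributes (n - 2) = 3 such cubes.
Count = 12 * 3 = 36
36 unit cubes


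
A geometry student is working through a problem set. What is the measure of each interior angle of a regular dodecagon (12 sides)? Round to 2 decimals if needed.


Shape: regular dodecagon (12 sides)
Formula: interior angle = (n - 2) * 180 / n
(n - 2) = 10
(n - 2) * 180 = 1800
angle = 1800 / 12
angle = 150
150 degrees


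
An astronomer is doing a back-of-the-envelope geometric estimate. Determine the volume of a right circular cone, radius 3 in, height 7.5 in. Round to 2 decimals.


Shape: cone
Radius r = 3 in, Height h = 7.5 in
Formula: V = (1/3) * pi * r^2 * h
r^2 = 9
pi * r^2 * h = pi * 9 * 7.5 = 67.5 * pi
V = 67.5 * pi / 3
V = 70.69
70.69 in^3


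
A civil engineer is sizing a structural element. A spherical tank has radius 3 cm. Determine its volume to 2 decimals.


Shape: sphere
Radius r = 3 cm
Formula: V = (4/3) * pi * r^3
r^3 = 27
(4/3) * 27 = 36
V = 36 * pi
V = 113.1
113.1 cm^3


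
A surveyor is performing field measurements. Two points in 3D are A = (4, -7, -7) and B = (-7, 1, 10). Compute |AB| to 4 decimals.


3D distance between two points
P1 = (4, -7, -7), P2 = (-7, 1, 10)
Formula: d = sqrt((x2-x1)^2 + (y2-y1)^2 + (z2-z1)^2)
dx = -7 - 4 = -11
dy = 1 - -7 = 8
dz = 10 - -7 = 17
dx^2 + dy^2 + dz^2 = 121 + 64 + 289 = 474
d = sqrt(474)
d = 21.7715
21.7715 units


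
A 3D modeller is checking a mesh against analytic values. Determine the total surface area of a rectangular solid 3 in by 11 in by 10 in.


Shape: rectangular prism
l = 3 in, w = 11 in, h = 10 in
Formula: SA = 2(lw + lh + wh)
lw = 33, lh = 30, wh = 110
lw + lh + wh = 173
SA = 2 * 173
SA = 346
346 in^2


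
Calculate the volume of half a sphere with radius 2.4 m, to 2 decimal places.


Shape: hemisphere (half of a sphere)
Radius r = 2.4 m
Formula: V = (1/2) * (4/3) * pi * r^3 = (2/3) * pi * r^3
r^3 = 13.824
(2/3) * 13.824 = 9.216
V = 9.216 * pi
V = 28.95
28.95 m^3


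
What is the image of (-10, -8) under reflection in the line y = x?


Transformation: reflection
Original point: (-10, -8)
Rule for reflection over y = x: (x, y) -> (y, x)
Apply: (-10, -8) -> (-8, -10)
(-8, -10)


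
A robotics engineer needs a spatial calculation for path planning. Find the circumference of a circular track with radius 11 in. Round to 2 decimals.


Shape: circle
Radius r = 11 in
Formula: C = 2 * pi * r
C = 2 * pi * 11
C = 22 * pi
C = 69.12
69.12 in


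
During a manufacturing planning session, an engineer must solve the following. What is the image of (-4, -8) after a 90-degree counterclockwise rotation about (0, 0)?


Transformation: rotation about the origin
Original point: (-4, -8)
Rule for 90 deg counterclockwise: (x, y) -> (-y, x)
Apply: (-4, -8) -> (8, -4)
(8, -4)


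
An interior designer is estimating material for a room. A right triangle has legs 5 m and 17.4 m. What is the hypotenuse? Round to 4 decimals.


Shape: right triangle
Legs a = 5 m, b = 17.4 m
Formula: c = sqrt(a^2 + b^2)
a^2 = 25, b^2 = 302.76
a^2 + b^2 = 327.76
c = sqrt(327.76)
c = 18.1041
18.1041 m


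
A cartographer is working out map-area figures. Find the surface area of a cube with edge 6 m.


Shape: cube
Side s = 6 m
A cube has 6 square faces.
Formula: SA = 6 * s^2
s^2 = 36
SA = 6 * 36
SA = 216
216 m^2


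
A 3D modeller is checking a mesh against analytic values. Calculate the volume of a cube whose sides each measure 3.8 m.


Shape: cube
Side s = 3.8 m
Formula: V = s^3
V = 3.8 * 3.8 * 3.8
V = 14.44 * 3.8
V = 54.872
54.872 m^3


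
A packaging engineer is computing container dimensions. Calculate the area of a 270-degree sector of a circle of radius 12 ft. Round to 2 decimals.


Shape: circular sector
Radius r = 12 ft, Angle = 270 degrees
Formula: A = (angle/360) * pi * r^2
r^2 = 144
Fraction of circle = 270/360
A = (270/360) * pi * 144
A = 108 * pi
A = 339.29
339.29 ft^2


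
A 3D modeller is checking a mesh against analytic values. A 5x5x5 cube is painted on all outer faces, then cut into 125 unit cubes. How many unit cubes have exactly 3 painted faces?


Large cube: 5 x 5 x 5, cut into unit cubes.
Cubes with 3 painted faces are at the corners. A cube always has 8 corners.
Count = 8
8 unit cubes


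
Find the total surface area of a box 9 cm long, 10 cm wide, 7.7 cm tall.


Shape: rectangular prism
l = 9 cm, w = 10 cm, h = 7.7 cm
Formula: SA = 2(lw + lh + wh)
lw = 90, lh = 69.3, wh = 77
lw + lh + wh = 236.3
SA = 2 * 236.3
SA = 472.6
472.6 cm^2


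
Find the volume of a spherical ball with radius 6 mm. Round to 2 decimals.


Shape: sphere
Radius r = 6 mm
Formula: V = (4/3) * pi * r^3
r^3 = 216
(4/3) * 216 = 288
V = 288 * pi
V = 904.78
904.78 mm^3


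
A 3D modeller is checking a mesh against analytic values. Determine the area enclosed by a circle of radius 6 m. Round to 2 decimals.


Shape: circle
Radius r = 6 m
Formula: A = pi * r^2
r^2 = 6^2 = 36
A = pi * 36
A = 113.1
113.1 m^2


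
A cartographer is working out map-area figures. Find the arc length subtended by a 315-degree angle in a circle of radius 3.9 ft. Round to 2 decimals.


Shape: circular arc
Radius r = 3.9 ft, Angle = 315 degrees
Formula: L = (angle/360) * 2 * pi * r
2 * pi * r = 7.8 * pi
L = (315/360) * 7.8 * pi
L = 6.825 * pi
L = 21.44
21.44 ft


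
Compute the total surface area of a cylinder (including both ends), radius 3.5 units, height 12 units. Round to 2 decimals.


Shape: closed cylinder
Radius r = 3.5 units, Height h = 12 units
Formula: SA = 2*pi*r^2 + 2*pi*r*h = 2*pi*r*(r + h)
r + h = 15.5
2 * r * (r + h) = 2 * 3.5 * 15.5 = 108.5
SA = 108.5 * pi
SA = 340.86
340.86 units^2


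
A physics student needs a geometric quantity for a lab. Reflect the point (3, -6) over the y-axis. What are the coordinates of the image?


Transformation: reflection
Original point: (3, -6)
Rule for reflection over the y-axis: (x, y) -> (-x, y)
Apply: (3, -6) -> (-3, -6)
(-3, -6)


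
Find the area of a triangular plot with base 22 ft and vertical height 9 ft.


Shape: triangle
Base b = 22 ft, Height h = 9 ft
Formula: A = (1/2) * b * h
A = 0.5 * 22 * 9
A = 0.5 * 198
A = 99
99 ft^2


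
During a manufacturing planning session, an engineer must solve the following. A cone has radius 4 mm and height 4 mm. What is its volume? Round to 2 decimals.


Shape: cone
Radius r = 4 mm, Height h = 4 mm
Formula: V = (1/3) * pi * r^2 * h
r^2 = 16
pi * r^2 * h = pi * 16 * 4 = 64 * pi
V = 64 * pi / 3
V = 67.02
67.02 mm^3


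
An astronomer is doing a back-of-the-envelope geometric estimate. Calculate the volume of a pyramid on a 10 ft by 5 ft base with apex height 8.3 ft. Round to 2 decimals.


Shape: rectangular pyramid
Base: 10 ft x 5 ft, Height h = 8.3 ft
Formula: V = (1/3) * base_area * h
base_area = 10 * 5 = 50
base_area * h = 50 * 8.3 = 415
V = 415 / 3
V = 138.33
138.33 ft^3


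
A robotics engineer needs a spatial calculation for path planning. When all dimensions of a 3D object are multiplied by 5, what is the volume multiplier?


Linear scale factor k = 5
Rule: under a linear scaling by k, volumes scale by k^3.
k^3 = 5 * 5 * 5
k^3 = 25 * 5
k^3 = 125
Volume scales by a factor of 125.
125 (dimensionless)


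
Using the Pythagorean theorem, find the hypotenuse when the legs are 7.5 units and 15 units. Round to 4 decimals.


Shape: right triangle
Legs a = 7.5 units, b = 15 units
Formula: c = sqrt(a^2 + b^2)
a^2 = 56.25, b^2 = 225
a^2 + b^2 = 281.25
c = sqrt(281.25)
c = 16.7705
16.7705 units


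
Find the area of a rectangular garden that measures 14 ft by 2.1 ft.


Shape: rectangle
Length l = 14 ft, Width w = 2.1 ft
Formula: A = l * w
A = 14 * 2.1
A = 29.4
29.4 ft^2


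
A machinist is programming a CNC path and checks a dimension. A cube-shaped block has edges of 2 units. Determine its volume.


Shape: cube
Side s = 2 units
Formula: V = s^3
V = 2 * 2 * 2
V = 4 * 2
V = 8
8 units^3


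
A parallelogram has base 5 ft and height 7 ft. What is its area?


Shape: parallelogram
Base b = 5 ft, Height h = 7 ft
Formula: A = b * h
A = 5 * 7
A = 35
35 ft^2


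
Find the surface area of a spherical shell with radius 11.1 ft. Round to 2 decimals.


Shape: sphere
Radius r = 11.1 ft
Formula: SA = 4 * pi * r^2
r^2 = 123.21
SA = 4 * pi * 123.21
SA = 492.84 * pi
SA = 1548.3
1548.3 ft^2


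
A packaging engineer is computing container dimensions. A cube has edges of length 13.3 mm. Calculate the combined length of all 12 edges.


Shape: cube
Side s = 13.3 mm
A cube has 12 edges, all equal.
Formula: total edge length = 12 * s
Total = 12 * 13.3
Total = 159.6
159.6 mm


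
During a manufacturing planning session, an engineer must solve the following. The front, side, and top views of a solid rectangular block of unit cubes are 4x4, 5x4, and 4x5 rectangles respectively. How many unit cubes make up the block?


Orthographic views of a solid rectangular block:
Front view 4 x 4 -> length = 4, height = 4
Side view 5 x 4 -> width = 5, height = 4 (consistent)
Top view 4 x 5 -> confirms length = 4, width = 5
The block is 4 x 5 x 4.
Total unit cubes = 4 * 5 * 4 = 80
80 unit cubes


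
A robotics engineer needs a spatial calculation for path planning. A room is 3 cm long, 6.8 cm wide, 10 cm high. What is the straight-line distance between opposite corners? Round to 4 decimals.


Shape: rectangular box (space diagonal)
l = 3 cm, w = 6.8 cm, h = 10 cm
Visualize: the diagonal of the base, then a right triangle with that diagonal and the height.
Formula: d = sqrt(l^2 + w^2 + h^2)
l^2 + w^2 + h^2 = 9 + 46.24 + 100 = 155.24
d = sqrt(155.24)
d = 12.4595
12.4595 cm


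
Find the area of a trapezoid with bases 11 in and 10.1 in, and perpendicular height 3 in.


Shape: trapezoid
Parallel sides a = 11 in, b = 10.1 in; Height h = 3 in
Formula: A = (a + b) * h / 2
a + b = 11 + 10.1 = 21.1
A = 21.1 * 3 / 2
A = 63.3 / 2
A = 31.65
31.65 in^2


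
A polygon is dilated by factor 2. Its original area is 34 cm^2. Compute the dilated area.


Linear scale factor k = 2
Original area = 34 cm^2
Rule: under a linear scaling by k, areas scale by k^2.
k^2 = 2^2 = 4
New area = 34 * 4
New area = 136
136 cm^2


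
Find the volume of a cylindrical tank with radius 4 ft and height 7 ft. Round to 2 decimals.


Shape: cylinder
Radius r = 4 ft, Height h = 7 ft
Formula: V = pi * r^2 * h
r^2 = 16
V = pi * 16 * 7
V = 112 * pi
V = 351.86
351.86 ft^3


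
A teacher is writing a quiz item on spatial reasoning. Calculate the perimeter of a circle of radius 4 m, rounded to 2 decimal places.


Shape: circle
Radius r = 4 m
Formula: C = 2 * pi * r
C = 2 * pi * 4
C = 8 * pi
C = 25.13
25.13 m


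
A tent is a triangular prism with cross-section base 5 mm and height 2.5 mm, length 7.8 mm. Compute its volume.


Shape: triangular prism
Triangle base = 5 mm, triangle height = 2.5 mm, prism length L = 7.8 mm
Formula: V = (1/2 * b * h_tri) * L
Cross-section area = 0.5 * 5 * 2.5 = 6.25
V = 6.25 * 7.8
V = 48.75
48.75 mm^3


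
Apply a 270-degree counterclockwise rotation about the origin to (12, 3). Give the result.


Transformation: rotation about the origin
Original point: (12, 3)
Rule for 270 deg counterclockwise: (x, y) -> (y, -x)
Apply: (12, 3) -> (3, -12)
(3, -12)


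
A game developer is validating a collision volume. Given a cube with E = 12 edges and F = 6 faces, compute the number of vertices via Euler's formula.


Polyhedron: cube
Euler's formula for convex polyhedra: V - E + F = 2
Given: E = 12 edges and F = 6 faces
Solve for V:
V = 2 + E - F = 2 + 12 - 6 = 8
8 vertices


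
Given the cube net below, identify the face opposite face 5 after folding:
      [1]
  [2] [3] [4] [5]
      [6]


Net: cross layout. Take square 3 as the base (bottom).
Fold the four squares in the horizontal row up around 3: 2 -> left, 4 -> right, 5 wraps to the top.
Fold 1 and 6 up from 3: 1 -> back, 6 -> front.
Opposite pairs are therefore: (1, 6), (2, 4), (3, 5).
Face 5 is opposite face 3.
face 3


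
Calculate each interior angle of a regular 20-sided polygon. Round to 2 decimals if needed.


Shape: regular icosagon (20 sides)
Formula: interior angle = (n - 2) * 180 / n
(n - 2) = 18
(n - 2) * 180 = 3240
angle = 3240 / 20
angle = 162
162 degrees


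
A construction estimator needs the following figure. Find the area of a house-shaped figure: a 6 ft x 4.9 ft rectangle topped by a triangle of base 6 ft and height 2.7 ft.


Composite shape: rectangle + triangle
Rectangle area = 6 * 4.9 = 29.4
Triangle area = 0.5 * 6 * 2.7 = 8.1
Total = 29.4 + 8.1
Total = 37.5
37.5 ft^2


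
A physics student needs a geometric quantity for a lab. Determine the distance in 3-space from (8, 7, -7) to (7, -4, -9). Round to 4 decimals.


3D distance between two points
P1 = (8, 7, -7), P2 = (7, -4, -9)
Formula: d = sqrt((x2-x1)^2 + (y2-y1)^2 + (z2-z1)^2)
dx = 7 - 8 = -1
dy = -4 - 7 = -11
dz = -9 - -7 = -2
dx^2 + dy^2 + dz^2 = 1 + 121 + 4 = 126
d = sqrt(126)
d = 11.225
11.225 units


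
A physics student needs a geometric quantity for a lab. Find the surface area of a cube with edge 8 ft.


Shape: cube
Side s = 8 ft
A cube has 6 square faces.
Formula: SA = 6 * s^2
s^2 = 64
SA = 6 * 64
SA = 384
384 ft^2


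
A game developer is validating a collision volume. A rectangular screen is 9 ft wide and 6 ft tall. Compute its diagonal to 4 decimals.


Shape: rectangle (diagonal via Pythagoras)
Sides: 9 ft and 6 ft
Formula: d = sqrt(l^2 + w^2)
l^2 = 81, w^2 = 36
l^2 + w^2 = 117
d = sqrt(117)
d = 10.8167
10.8167 ft


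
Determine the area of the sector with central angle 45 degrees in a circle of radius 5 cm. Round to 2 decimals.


Shape: circular sector
Radius r = 5 cm, Angle = 45 degrees
Formula: A = (angle/360) * pi * r^2
r^2 = 25
Fraction of circle = 45/360
A = (45/360) * pi * 25
A = 3.125 * pi
A = 9.82
9.82 cm^2


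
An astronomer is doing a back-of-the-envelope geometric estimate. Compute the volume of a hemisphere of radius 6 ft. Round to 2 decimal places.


Shape: hemisphere (half of a sphere)
Radius r = 6 ft
Formula: V = (1/2) * (4/3) * pi * r^3 = (2/3) * pi * r^3
r^3 = 216
(2/3) * 216 = 144
V = 144 * pi
V = 452.39
452.39 ft^3


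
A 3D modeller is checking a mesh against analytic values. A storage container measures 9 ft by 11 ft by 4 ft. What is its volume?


Shape: rectangular prism
l = 9 ft, w = 11 ft, h = 4 ft
Formula: V = l * w * h
V = 9 * 11 * 4
V = 99 * 4
V = 396
396 ft^3


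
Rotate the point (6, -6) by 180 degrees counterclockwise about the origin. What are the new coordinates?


Transformation: rotation about the origin
Original point: (6, -6)
Rule for 180 deg: (x, y) -> (-x, -y)
Apply: (6, -6) -> (-6, 6)
(-6, 6)


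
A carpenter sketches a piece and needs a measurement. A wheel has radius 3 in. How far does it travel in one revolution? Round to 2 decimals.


Shape: circle
Radius r = 3 in
Formula: C = 2 * pi * r
C = 2 * pi * 3
C = 6 * pi
C = 18.85
18.85 in


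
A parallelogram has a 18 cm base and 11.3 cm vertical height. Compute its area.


Shape: parallelogram
Base b = 18 cm, Height h = 11.3 cm
Formula: A = b * h
A = 18 * 11.3
A = 203.4
203.4 cm^2
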